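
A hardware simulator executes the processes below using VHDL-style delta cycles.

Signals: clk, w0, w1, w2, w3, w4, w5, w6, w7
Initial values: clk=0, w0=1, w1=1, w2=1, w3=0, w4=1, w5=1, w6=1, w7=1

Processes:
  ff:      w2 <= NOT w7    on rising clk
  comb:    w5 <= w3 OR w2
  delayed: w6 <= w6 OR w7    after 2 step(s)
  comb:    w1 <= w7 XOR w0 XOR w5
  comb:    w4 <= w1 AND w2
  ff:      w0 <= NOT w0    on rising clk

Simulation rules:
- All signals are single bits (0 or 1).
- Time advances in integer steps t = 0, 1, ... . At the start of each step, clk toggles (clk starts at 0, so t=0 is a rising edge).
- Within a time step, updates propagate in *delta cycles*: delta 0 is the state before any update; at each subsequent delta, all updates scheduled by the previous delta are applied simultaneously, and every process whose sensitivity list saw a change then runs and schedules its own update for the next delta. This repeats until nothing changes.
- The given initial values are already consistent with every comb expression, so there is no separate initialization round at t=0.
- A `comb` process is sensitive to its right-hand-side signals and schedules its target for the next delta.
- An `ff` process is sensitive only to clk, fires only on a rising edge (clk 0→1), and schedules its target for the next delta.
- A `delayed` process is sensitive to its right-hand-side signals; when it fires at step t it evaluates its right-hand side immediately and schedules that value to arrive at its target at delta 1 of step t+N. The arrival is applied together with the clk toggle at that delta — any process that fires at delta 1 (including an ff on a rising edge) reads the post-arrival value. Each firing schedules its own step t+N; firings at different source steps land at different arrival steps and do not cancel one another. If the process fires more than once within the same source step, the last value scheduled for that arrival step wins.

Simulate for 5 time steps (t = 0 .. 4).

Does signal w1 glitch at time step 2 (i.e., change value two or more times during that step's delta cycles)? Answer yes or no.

t=0 Δ0: w6=1 w4=1 w7=1 w0=1 w5=1 w1=1 w3=0 clk=0 w2=1
  Δ1: clk:0→1
  Δ2: w0:1→0, w2:1→0
  Δ3: w4:1→0, w5:1→0, w1:1→0
  Δ4: w1:0→1
  (4Δ to stable)
t=1 Δ0: w6=1 w4=0 w7=1 w0=0 w5=0 w1=1 w3=0 clk=1 w2=0
  Δ1: clk:1→0
  (1Δ to stable)
t=2 Δ0: w6=1 w4=0 w7=1 w0=0 w5=0 w1=1 w3=0 clk=0 w2=0
  Δ1: clk:0→1
  Δ2: w0:0→1
  Δ3: w1:1→0
  (3Δ to stable)
t=3 Δ0: w6=1 w4=0 w7=1 w0=1 w5=0 w1=0 w3=0 clk=1 w2=0
  Δ1: clk:1→0
  (1Δ to stable)
t=4 Δ0: w6=1 w4=0 w7=1 w0=1 w5=0 w1=0 w3=0 clk=0 w2=0
  Δ1: clk:0→1
  Δ2: w0:1→0
  Δ3: w1:0→1
  (3Δ to stable)

no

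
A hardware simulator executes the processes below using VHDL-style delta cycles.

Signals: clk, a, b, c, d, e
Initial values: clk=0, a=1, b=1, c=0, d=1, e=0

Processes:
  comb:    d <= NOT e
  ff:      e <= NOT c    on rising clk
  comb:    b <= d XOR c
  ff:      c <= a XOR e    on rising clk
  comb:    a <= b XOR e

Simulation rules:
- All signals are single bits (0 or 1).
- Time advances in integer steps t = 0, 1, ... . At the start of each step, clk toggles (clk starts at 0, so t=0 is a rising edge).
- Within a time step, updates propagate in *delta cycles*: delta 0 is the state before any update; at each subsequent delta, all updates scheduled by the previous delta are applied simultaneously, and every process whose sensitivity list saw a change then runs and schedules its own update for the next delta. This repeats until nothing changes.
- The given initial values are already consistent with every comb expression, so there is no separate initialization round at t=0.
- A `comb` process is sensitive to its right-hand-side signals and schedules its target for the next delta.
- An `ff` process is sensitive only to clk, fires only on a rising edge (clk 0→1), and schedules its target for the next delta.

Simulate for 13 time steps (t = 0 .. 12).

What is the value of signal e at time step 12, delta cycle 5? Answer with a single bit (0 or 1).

[bits: d,clk,e,b,c,a]
t=0: Δ0=100101 Δ1=110101 Δ2=111111 Δ3=011010 Δ4=011111 Δ5=011110 | 5Δ
t=1: Δ0=011110 Δ1=001110 | 1Δ
t=2: Δ0=001110 Δ1=011110 Δ2=010110 Δ3=110111 Δ4=110011 Δ5=110010 | 5Δ
t=3: Δ0=110010 Δ1=100010 | 1Δ
t=4: Δ0=100010 Δ1=110010 Δ2=110000 Δ3=110100 Δ4=110101 | 4Δ
t=5: Δ0=110101 Δ1=100101 | 1Δ
t=6: Δ0=100101 Δ1=110101 Δ2=111111 Δ3=011010 Δ4=011111 Δ5=011110 | 5Δ
t=7: Δ0=011110 Δ1=001110 | 1Δ
t=8: Δ0=001110 Δ1=011110 Δ2=010110 Δ3=110111 Δ4=110011 Δ5=110010 | 5Δ
t=9: Δ0=110010 Δ1=100010 | 1Δ
t=10: Δ0=100010 Δ1=110010 Δ2=110000 Δ3=110100 Δ4=110101 | 4Δ
t=11: Δ0=110101 Δ1=100101 | 1Δ
t=12: Δ0=100101 Δ1=110101 Δ2=111111 Δ3=011010 Δ4=011111 Δ5=011110 | 5Δ

1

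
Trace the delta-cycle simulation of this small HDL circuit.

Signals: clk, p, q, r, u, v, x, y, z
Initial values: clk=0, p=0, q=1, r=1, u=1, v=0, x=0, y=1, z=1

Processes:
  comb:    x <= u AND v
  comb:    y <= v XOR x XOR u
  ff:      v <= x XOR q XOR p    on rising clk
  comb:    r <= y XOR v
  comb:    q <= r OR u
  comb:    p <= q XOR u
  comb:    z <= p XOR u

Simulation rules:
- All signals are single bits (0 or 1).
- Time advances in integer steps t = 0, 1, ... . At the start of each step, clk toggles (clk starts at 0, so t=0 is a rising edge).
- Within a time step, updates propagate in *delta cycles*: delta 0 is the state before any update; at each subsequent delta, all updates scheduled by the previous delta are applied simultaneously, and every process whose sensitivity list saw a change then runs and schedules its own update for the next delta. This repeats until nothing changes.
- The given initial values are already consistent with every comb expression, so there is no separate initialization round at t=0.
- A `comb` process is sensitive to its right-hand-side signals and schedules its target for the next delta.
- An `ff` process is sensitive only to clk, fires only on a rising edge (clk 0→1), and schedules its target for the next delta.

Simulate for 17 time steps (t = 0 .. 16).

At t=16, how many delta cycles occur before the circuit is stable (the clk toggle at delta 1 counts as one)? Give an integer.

t0.Δ0 u=1 v=0 q=1 clk=0 z=1 x=0 p=0 r=1 y=1
t0.Δ1 u=1 v=0 q=1 clk=1 z=1 x=0 p=0 r=1 y=1
t0.Δ2 u=1 v=1 q=1 clk=1 z=1 x=0 p=0 r=1 y=1
t0.Δ3 u=1 v=1 q=1 clk=1 z=1 x=1 p=0 r=0 y=0
t0.Δ4 u=1 v=1 q=1 clk=1 z=1 x=1 p=0 r=1 y=1
t0.Δ5 u=1 v=1 q=1 clk=1 z=1 x=1 p=0 r=0 y=1
t1.Δ0 u=1 v=1 q=1 clk=1 z=1 x=1 p=0 r=0 y=1
t1.Δ1 u=1 v=1 q=1 clk=0 z=1 x=1 p=0 r=0 y=1
t2.Δ0 u=1 v=1 q=1 clk=0 z=1 x=1 p=0 r=0 y=1
t2.Δ1 u=1 v=1 q=1 clk=1 z=1 x=1 p=0 r=0 y=1
t2.Δ2 u=1 v=0 q=1 clk=1 z=1 x=1 p=0 r=0 y=1
t2.Δ3 u=1 v=0 q=1 clk=1 z=1 x=0 p=0 r=1 y=0
t2.Δ4 u=1 v=0 q=1 clk=1 z=1 x=0 p=0 r=0 y=1
t2.Δ5 u=1 v=0 q=1 clk=1 z=1 x=0 p=0 r=1 y=1
t3.Δ0 u=1 v=0 q=1 clk=1 z=1 x=0 p=0 r=1 y=1
t3.Δ1 u=1 v=0 q=1 clk=0 z=1 x=0 p=0 r=1 y=1
t4.Δ0 u=1 v=0 q=1 clk=0 z=1 x=0 p=0 r=1 y=1
t4.Δ1 u=1 v=0 q=1 clk=1 z=1 x=0 p=0 r=1 y=1
t4.Δ2 u=1 v=1 q=1 clk=1 z=1 x=0 p=0 r=1 y=1
t4.Δ3 u=1 v=1 q=1 clk=1 z=1 x=1 p=0 r=0 y=0
t4.Δ4 u=1 v=1 q=1 clk=1 z=1 x=1 p=0 r=1 y=1
t4.Δ5 u=1 v=1 q=1 clk=1 z=1 x=1 p=0 r=0 y=1
t5.Δ0 u=1 v=1 q=1 clk=1 z=1 x=1 p=0 r=0 y=1
t5.Δ1 u=1 v=1 q=1 clk=0 z=1 x=1 p=0 r=0 y=1
t6.Δ0 u=1 v=1 q=1 clk=0 z=1 x=1 p=0 r=0 y=1
t6.Δ1 u=1 v=1 q=1 clk=1 z=1 x=1 p=0 r=0 y=1
t6.Δ2 u=1 v=0 q=1 clk=1 z=1 x=1 p=0 r=0 y=1
t6.Δ3 u=1 v=0 q=1 clk=1 z=1 x=0 p=0 r=1 y=0
t6.Δ4 u=1 v=0 q=1 clk=1 z=1 x=0 p=0 r=0 y=1
t6.Δ5 u=1 v=0 q=1 clk=1 z=1 x=0 p=0 r=1 y=1
t7.Δ0 u=1 v=0 q=1 clk=1 z=1 x=0 p=0 r=1 y=1
t7.Δ1 u=1 v=0 q=1 clk=0 z=1 x=0 p=0 r=1 y=1
t8.Δ0 u=1 v=0 q=1 clk=0 z=1 x=0 p=0 r=1 y=1
t8.Δ1 u=1 v=0 q=1 clk=1 z=1 x=0 p=0 r=1 y=1
t8.Δ2 u=1 v=1 q=1 clk=1 z=1 x=0 p=0 r=1 y=1
t8.Δ3 u=1 v=1 q=1 clk=1 z=1 x=1 p=0 r=0 y=0
t8.Δ4 u=1 v=1 q=1 clk=1 z=1 x=1 p=0 r=1 y=1
t8.Δ5 u=1 v=1 q=1 clk=1 z=1 x=1 p=0 r=0 y=1
t9.Δ0 u=1 v=1 q=1 clk=1 z=1 x=1 p=0 r=0 y=1
t9.Δ1 u=1 v=1 q=1 clk=0 z=1 x=1 p=0 r=0 y=1
t10.Δ0 u=1 v=1 q=1 clk=0 z=1 x=1 p=0 r=0 y=1
t10.Δ1 u=1 v=1 q=1 clk=1 z=1 x=1 p=0 r=0 y=1
t10.Δ2 u=1 v=0 q=1 clk=1 z=1 x=1 p=0 r=0 y=1
t10.Δ3 u=1 v=0 q=1 clk=1 z=1 x=0 p=0 r=1 y=0
t10.Δ4 u=1 v=0 q=1 clk=1 z=1 x=0 p=0 r=0 y=1
t10.Δ5 u=1 v=0 q=1 clk=1 z=1 x=0 p=0 r=1 y=1
t11.Δ0 u=1 v=0 q=1 clk=1 z=1 x=0 p=0 r=1 y=1
t11.Δ1 u=1 v=0 q=1 clk=0 z=1 x=0 p=0 r=1 y=1
t12.Δ0 u=1 v=0 q=1 clk=0 z=1 x=0 p=0 r=1 y=1
t12.Δ1 u=1 v=0 q=1 clk=1 z=1 x=0 p=0 r=1 y=1
t12.Δ2 u=1 v=1 q=1 clk=1 z=1 x=0 p=0 r=1 y=1
t12.Δ3 u=1 v=1 q=1 clk=1 z=1 x=1 p=0 r=0 y=0
t12.Δ4 u=1 v=1 q=1 clk=1 z=1 x=1 p=0 r=1 y=1
t12.Δ5 u=1 v=1 q=1 clk=1 z=1 x=1 p=0 r=0 y=1
t13.Δ0 u=1 v=1 q=1 clk=1 z=1 x=1 p=0 r=0 y=1
t13.Δ1 u=1 v=1 q=1 clk=0 z=1 x=1 p=0 r=0 y=1
t14.Δ0 u=1 v=1 q=1 clk=0 z=1 x=1 p=0 r=0 y=1
t14.Δ1 u=1 v=1 q=1 clk=1 z=1 x=1 p=0 r=0 y=1
t14.Δ2 u=1 v=0 q=1 clk=1 z=1 x=1 p=0 r=0 y=1
t14.Δ3 u=1 v=0 q=1 clk=1 z=1 x=0 p=0 r=1 y=0
t14.Δ4 u=1 v=0 q=1 clk=1 z=1 x=0 p=0 r=0 y=1
t14.Δ5 u=1 v=0 q=1 clk=1 z=1 x=0 p=0 r=1 y=1
t15.Δ0 u=1 v=0 q=1 clk=1 z=1 x=0 p=0 r=1 y=1
t15.Δ1 u=1 v=0 q=1 clk=0 z=1 x=0 p=0 r=1 y=1
t16.Δ0 u=1 v=0 q=1 clk=0 z=1 x=0 p=0 r=1 y=1
t16.Δ1 u=1 v=0 q=1 clk=1 z=1 x=0 p=0 r=1 y=1
t16.Δ2 u=1 v=1 q=1 clk=1 z=1 x=0 p=0 r=1 y=1
t16.Δ3 u=1 v=1 q=1 clk=1 z=1 x=1 p=0 r=0 y=0
t16.Δ4 u=1 v=1 q=1 clk=1 z=1 x=1 p=0 r=1 y=1
t16.Δ5 u=1 v=1 q=1 clk=1 z=1 x=1 p=0 r=0 y=1

5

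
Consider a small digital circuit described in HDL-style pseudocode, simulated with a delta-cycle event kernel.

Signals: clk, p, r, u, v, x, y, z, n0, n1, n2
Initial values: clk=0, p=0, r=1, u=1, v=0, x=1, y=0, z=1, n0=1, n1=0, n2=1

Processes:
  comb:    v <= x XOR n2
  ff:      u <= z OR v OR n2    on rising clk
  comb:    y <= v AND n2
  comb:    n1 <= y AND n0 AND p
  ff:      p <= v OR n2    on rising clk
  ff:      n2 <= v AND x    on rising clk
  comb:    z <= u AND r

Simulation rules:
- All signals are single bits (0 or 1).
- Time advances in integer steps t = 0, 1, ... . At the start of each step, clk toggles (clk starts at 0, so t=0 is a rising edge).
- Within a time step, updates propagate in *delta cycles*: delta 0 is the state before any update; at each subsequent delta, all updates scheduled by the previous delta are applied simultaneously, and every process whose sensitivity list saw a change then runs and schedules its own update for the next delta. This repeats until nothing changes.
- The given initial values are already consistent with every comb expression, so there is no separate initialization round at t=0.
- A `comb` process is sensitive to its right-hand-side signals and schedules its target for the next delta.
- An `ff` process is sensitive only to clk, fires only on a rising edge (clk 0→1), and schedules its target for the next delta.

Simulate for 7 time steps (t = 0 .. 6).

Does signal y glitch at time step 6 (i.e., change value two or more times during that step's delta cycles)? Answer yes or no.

t0.Δ0 n2=1 clk=0 u=1 n0=1 p=0 x=1 y=0 r=1 z=1 v=0 n1=0
t0.Δ1 n2=1 clk=1 u=1 n0=1 p=0 x=1 y=0 r=1 z=1 v=0 n1=0
t0.Δ2 n2=0 clk=1 u=1 n0=1 p=1 x=1 y=0 r=1 z=1 v=0 n1=0
t0.Δ3 n2=0 clk=1 u=1 n0=1 p=1 x=1 y=0 r=1 z=1 v=1 n1=0
t1.Δ0 n2=0 clk=1 u=1 n0=1 p=1 x=1 y=0 r=1 z=1 v=1 n1=0
t1.Δ1 n2=0 clk=0 u=1 n0=1 p=1 x=1 y=0 r=1 z=1 v=1 n1=0
t2.Δ0 n2=0 clk=0 u=1 n0=1 p=1 x=1 y=0 r=1 z=1 v=1 n1=0
t2.Δ1 n2=0 clk=1 u=1 n0=1 p=1 x=1 y=0 r=1 z=1 v=1 n1=0
t2.Δ2 n2=1 clk=1 u=1 n0=1 p=1 x=1 y=0 r=1 z=1 v=1 n1=0
t2.Δ3 n2=1 clk=1 u=1 n0=1 p=1 x=1 y=1 r=1 z=1 v=0 n1=0
t2.Δ4 n2=1 clk=1 u=1 n0=1 p=1 x=1 y=0 r=1 z=1 v=0 n1=1
t2.Δ5 n2=1 clk=1 u=1 n0=1 p=1 x=1 y=0 r=1 z=1 v=0 n1=0
t3.Δ0 n2=1 clk=1 u=1 n0=1 p=1 x=1 y=0 r=1 z=1 v=0 n1=0
t3.Δ1 n2=1 clk=0 u=1 n0=1 p=1 x=1 y=0 r=1 z=1 v=0 n1=0
t4.Δ0 n2=1 clk=0 u=1 n0=1 p=1 x=1 y=0 r=1 z=1 v=0 n1=0
t4.Δ1 n2=1 clk=1 u=1 n0=1 p=1 x=1 y=0 r=1 z=1 v=0 n1=0
t4.Δ2 n2=0 clk=1 u=1 n0=1 p=1 x=1 y=0 r=1 z=1 v=0 n1=0
t4.Δ3 n2=0 clk=1 u=1 n0=1 p=1 x=1 y=0 r=1 z=1 v=1 n1=0
t5.Δ0 n2=0 clk=1 u=1 n0=1 p=1 x=1 y=0 r=1 z=1 v=1 n1=0
t5.Δ1 n2=0 clk=0 u=1 n0=1 p=1 x=1 y=0 r=1 z=1 v=1 n1=0
t6.Δ0 n2=0 clk=0 u=1 n0=1 p=1 x=1 y=0 r=1 z=1 v=1 n1=0
t6.Δ1 n2=0 clk=1 u=1 n0=1 p=1 x=1 y=0 r=1 z=1 v=1 n1=0
t6.Δ2 n2=1 clk=1 u=1 n0=1 p=1 x=1 y=0 r=1 z=1 v=1 n1=0
t6.Δ3 n2=1 clk=1 u=1 n0=1 p=1 x=1 y=1 r=1 z=1 v=0 n1=0
t6.Δ4 n2=1 clk=1 u=1 n0=1 p=1 x=1 y=0 r=1 z=1 v=0 n1=1
t6.Δ5 n2=1 clk=1 u=1 n0=1 p=1 x=1 y=0 r=1 z=1 v=0 n1=0

yes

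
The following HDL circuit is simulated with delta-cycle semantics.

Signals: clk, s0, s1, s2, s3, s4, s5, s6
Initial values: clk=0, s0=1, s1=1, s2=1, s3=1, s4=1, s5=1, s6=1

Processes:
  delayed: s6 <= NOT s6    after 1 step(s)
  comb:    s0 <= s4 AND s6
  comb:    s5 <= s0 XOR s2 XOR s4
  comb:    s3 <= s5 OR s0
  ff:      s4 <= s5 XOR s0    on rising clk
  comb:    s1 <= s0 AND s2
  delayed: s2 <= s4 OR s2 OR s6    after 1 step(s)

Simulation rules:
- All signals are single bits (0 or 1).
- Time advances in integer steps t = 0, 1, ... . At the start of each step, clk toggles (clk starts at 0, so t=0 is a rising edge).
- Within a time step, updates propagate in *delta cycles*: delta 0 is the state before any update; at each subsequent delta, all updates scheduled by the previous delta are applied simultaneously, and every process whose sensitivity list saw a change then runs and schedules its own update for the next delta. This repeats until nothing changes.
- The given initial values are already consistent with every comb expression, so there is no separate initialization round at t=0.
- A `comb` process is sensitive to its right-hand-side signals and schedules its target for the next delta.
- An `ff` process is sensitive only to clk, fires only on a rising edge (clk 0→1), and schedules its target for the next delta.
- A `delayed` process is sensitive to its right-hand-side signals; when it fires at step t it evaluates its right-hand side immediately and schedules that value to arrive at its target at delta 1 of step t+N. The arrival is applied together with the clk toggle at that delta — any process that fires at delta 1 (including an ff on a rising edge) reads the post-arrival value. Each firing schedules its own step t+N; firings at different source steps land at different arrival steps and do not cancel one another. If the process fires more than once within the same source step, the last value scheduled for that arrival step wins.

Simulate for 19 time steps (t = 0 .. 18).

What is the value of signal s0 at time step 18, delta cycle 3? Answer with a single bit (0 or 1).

[bits: s4,s1,s6,s0,clk,s2,s5,s3]
t=0: Δ0=11110111 Δ1=11111111 Δ2=01111111 Δ3=01101101 Δ4=00101110 Δ5=00101111 | 5Δ
t=1: Δ0=00101111 Δ1=00100111 | 1Δ
t=2: Δ0=00100111 Δ1=00101111 Δ2=10101111 Δ3=10111101 Δ4=11111111 | 4Δ
t=3: Δ0=11111111 Δ1=11110111 | 1Δ
t=4: Δ0=11110111 Δ1=11111111 Δ2=01111111 Δ3=01101101 Δ4=00101110 Δ5=00101111 | 5Δ
t=5: Δ0=00101111 Δ1=00100111 | 1Δ
t=6: Δ0=00100111 Δ1=00101111 Δ2=10101111 Δ3=10111101 Δ4=11111111 | 4Δ
t=7: Δ0=11111111 Δ1=11110111 | 1Δ
t=8: Δ0=11110111 Δ1=11111111 Δ2=01111111 Δ3=01101101 Δ4=00101110 Δ5=00101111 | 5Δ
t=9: Δ0=00101111 Δ1=00100111 | 1Δ
t=10: Δ0=00100111 Δ1=00101111 Δ2=10101111 Δ3=10111101 Δ4=11111111 | 4Δ
t=11: Δ0=11111111 Δ1=11110111 | 1Δ
t=12: Δ0=11110111 Δ1=11111111 Δ2=01111111 Δ3=01101101 Δ4=00101110 Δ5=00101111 | 5Δ
t=13: Δ0=00101111 Δ1=00100111 | 1Δ
t=14: Δ0=00100111 Δ1=00101111 Δ2=10101111 Δ3=10111101 Δ4=11111111 | 4Δ
t=15: Δ0=11111111 Δ1=11110111 | 1Δ
t=16: Δ0=11110111 Δ1=11111111 Δ2=01111111 Δ3=01101101 Δ4=00101110 Δ5=00101111 | 5Δ
t=17: Δ0=00101111 Δ1=00100111 | 1Δ
t=18: Δ0=00100111 Δ1=00101111 Δ2=10101111 Δ3=10111101 Δ4=11111111 | 4Δ

1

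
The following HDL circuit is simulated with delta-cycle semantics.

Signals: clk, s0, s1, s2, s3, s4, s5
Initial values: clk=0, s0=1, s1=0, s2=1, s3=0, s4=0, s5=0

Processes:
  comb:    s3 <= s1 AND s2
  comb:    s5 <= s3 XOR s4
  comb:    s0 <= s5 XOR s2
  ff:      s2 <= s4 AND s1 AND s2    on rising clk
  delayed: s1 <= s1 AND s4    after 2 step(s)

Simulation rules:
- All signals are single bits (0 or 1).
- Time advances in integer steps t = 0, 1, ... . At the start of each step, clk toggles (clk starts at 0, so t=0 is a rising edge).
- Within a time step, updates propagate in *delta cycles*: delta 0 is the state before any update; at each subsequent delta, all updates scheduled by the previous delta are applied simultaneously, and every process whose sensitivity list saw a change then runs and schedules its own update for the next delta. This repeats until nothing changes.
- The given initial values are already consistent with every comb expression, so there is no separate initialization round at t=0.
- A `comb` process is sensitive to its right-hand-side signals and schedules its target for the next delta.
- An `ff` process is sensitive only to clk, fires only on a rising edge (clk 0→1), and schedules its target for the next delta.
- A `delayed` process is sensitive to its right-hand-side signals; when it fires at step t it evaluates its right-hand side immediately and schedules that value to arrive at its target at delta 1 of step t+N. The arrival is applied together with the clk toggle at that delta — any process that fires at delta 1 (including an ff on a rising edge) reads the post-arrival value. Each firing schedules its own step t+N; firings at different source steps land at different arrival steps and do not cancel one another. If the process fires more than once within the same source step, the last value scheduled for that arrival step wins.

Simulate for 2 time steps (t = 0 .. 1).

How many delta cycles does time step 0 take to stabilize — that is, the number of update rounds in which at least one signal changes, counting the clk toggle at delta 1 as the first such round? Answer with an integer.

3

t0.Δ0 s0=1 s3=0 s5=0 s1=0 s2=1 clk=0 s4=0
t0.Δ1 s0=1 s3=0 s5=0 s1=0 s2=1 clk=1 s4=0
t0.Δ2 s0=1 s3=0 s5=0 s1=0 s2=0 clk=1 s4=0
t0.Δ3 s0=0 s3=0 s5=0 s1=0 s2=0 clk=1 s4=0
t1.Δ0 s0=0 s3=0 s5=0 s1=0 s2=0 clk=1 s4=0
t1.Δ1 s0=0 s3=0 s5=0 s1=0 s2=0 clk=0 s4=0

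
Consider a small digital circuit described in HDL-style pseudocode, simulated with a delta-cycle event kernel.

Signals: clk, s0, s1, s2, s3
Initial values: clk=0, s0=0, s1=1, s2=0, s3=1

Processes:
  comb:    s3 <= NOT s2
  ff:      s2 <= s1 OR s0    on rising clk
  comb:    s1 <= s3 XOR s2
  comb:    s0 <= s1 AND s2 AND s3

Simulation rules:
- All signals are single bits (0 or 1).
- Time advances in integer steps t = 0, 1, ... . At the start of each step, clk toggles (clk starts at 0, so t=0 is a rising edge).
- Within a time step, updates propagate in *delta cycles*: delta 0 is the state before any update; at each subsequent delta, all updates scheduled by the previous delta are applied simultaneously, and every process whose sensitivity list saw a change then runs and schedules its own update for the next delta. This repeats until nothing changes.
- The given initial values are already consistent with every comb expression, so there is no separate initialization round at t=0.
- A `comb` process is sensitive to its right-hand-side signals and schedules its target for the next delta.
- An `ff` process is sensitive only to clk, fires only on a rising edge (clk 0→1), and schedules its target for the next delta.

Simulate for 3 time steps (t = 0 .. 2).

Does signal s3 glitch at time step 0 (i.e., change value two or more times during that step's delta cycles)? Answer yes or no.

[bits: s1,s2,s3,s0,clk]
t=0: Δ0=10100 Δ1=10101 Δ2=11101 Δ3=01011 Δ4=11001 | 4Δ
t=1: Δ0=11001 Δ1=11000 | 1Δ
t=2: Δ0=11000 Δ1=11001 | 1Δ

no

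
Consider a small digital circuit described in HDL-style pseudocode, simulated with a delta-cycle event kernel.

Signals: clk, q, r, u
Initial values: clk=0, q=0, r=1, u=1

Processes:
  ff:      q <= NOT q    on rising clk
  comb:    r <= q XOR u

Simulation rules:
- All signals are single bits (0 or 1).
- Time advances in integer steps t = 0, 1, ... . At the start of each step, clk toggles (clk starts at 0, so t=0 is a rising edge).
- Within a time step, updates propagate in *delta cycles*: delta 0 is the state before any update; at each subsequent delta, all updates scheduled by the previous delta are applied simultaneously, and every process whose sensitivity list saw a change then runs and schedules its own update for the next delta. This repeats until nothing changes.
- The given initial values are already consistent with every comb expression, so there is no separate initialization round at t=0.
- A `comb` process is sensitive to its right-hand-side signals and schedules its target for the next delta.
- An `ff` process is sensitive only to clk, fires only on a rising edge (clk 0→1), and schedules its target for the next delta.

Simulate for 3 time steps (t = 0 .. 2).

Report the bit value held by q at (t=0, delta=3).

t=0 Δ0: clk=0 u=1 q=0 r=1
  Δ1: clk:0→1
  Δ2: q:0→1
  Δ3: r:1→0
  (3Δ to stable)
t=1 Δ0: clk=1 u=1 q=1 r=0
  Δ1: clk:1→0
  (1Δ to stable)
t=2 Δ0: clk=0 u=1 q=1 r=0
  Δ1: clk:0→1
  Δ2: q:1→0
  Δ3: r:0→1
  (3Δ to stable)

1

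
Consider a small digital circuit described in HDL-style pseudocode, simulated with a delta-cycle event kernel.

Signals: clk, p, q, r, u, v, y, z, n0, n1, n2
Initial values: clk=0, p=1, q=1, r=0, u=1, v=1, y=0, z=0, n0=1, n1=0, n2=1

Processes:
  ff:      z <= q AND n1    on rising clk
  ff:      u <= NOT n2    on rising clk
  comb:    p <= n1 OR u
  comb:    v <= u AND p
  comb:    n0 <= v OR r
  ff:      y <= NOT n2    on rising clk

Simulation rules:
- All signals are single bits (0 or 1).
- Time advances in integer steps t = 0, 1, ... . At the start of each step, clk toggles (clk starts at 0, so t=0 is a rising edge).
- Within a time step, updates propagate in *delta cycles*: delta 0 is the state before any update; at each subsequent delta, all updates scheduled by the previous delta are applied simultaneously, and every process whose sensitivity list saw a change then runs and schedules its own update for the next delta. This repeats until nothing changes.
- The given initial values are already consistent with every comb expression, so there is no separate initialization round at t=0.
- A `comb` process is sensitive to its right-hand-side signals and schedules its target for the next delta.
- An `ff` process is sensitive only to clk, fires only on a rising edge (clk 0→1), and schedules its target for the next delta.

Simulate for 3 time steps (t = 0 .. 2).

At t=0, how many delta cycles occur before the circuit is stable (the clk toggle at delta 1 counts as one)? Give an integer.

t=0 Δ0: u=1 q=1 v=1 n1=0 n2=1 n0=1 y=0 r=0 clk=0 p=1 z=0
  Δ1: clk:0→1
  Δ2: u:1→0
  Δ3: v:1→0, p:1→0
  Δ4: n0:1→0
  (4Δ to stable)
t=1 Δ0: u=0 q=1 v=0 n1=0 n2=1 n0=0 y=0 r=0 clk=1 p=0 z=0
  Δ1: clk:1→0
  (1Δ to stable)
t=2 Δ0: u=0 q=1 v=0 n1=0 n2=1 n0=0 y=0 r=0 clk=0 p=0 z=0
  Δ1: clk:0→1
  (1Δ to stable)

4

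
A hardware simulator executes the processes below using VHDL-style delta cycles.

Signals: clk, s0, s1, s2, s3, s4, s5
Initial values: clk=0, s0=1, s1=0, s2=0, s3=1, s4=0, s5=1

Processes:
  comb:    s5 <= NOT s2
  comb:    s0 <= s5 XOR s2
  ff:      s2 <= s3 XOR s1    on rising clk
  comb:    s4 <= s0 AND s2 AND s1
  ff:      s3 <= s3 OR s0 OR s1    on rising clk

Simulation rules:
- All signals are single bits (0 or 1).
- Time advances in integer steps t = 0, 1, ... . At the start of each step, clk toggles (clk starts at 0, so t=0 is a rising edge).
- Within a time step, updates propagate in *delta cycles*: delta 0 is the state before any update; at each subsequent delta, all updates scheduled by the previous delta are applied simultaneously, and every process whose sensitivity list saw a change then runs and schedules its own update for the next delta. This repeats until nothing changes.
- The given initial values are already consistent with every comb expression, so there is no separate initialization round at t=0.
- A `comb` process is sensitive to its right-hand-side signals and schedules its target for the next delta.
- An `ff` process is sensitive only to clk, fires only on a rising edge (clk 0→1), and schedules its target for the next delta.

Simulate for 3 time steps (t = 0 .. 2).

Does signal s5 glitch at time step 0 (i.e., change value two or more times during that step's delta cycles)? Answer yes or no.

t0.Δ0 s4=0 s0=1 s5=1 s2=0 clk=0 s3=1 s1=0
t0.Δ1 s4=0 s0=1 s5=1 s2=0 clk=1 s3=1 s1=0
t0.Δ2 s4=0 s0=1 s5=1 s2=1 clk=1 s3=1 s1=0
t0.Δ3 s4=0 s0=0 s5=0 s2=1 clk=1 s3=1 s1=0
t0.Δ4 s4=0 s0=1 s5=0 s2=1 clk=1 s3=1 s1=0
t1.Δ0 s4=0 s0=1 s5=0 s2=1 clk=1 s3=1 s1=0
t1.Δ1 s4=0 s0=1 s5=0 s2=1 clk=0 s3=1 s1=0
t2.Δ0 s4=0 s0=1 s5=0 s2=1 clk=0 s3=1 s1=0
t2.Δ1 s4=0 s0=1 s5=0 s2=1 clk=1 s3=1 s1=0

no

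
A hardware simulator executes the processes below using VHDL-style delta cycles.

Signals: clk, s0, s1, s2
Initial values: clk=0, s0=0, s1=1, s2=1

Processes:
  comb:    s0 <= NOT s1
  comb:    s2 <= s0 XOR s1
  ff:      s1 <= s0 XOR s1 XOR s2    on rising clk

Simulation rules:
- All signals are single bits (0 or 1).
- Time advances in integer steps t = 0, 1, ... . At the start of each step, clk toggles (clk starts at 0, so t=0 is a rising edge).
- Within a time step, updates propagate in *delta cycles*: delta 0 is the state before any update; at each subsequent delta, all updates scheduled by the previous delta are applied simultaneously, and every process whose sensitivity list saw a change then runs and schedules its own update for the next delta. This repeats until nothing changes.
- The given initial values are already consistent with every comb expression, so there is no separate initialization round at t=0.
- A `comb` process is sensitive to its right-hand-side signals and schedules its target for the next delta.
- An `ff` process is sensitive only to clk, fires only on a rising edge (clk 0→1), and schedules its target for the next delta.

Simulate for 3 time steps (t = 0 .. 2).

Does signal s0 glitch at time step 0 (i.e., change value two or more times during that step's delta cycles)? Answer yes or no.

t0.Δ0 s1=1 clk=0 s0=0 s2=1
t0.Δ1 s1=1 clk=1 s0=0 s2=1
t0.Δ2 s1=0 clk=1 s0=0 s2=1
t0.Δ3 s1=0 clk=1 s0=1 s2=0
t0.Δ4 s1=0 clk=1 s0=1 s2=1
t1.Δ0 s1=0 clk=1 s0=1 s2=1
t1.Δ1 s1=0 clk=0 s0=1 s2=1
t2.Δ0 s1=0 clk=0 s0=1 s2=1
t2.Δ1 s1=0 clk=1 s0=1 s2=1

no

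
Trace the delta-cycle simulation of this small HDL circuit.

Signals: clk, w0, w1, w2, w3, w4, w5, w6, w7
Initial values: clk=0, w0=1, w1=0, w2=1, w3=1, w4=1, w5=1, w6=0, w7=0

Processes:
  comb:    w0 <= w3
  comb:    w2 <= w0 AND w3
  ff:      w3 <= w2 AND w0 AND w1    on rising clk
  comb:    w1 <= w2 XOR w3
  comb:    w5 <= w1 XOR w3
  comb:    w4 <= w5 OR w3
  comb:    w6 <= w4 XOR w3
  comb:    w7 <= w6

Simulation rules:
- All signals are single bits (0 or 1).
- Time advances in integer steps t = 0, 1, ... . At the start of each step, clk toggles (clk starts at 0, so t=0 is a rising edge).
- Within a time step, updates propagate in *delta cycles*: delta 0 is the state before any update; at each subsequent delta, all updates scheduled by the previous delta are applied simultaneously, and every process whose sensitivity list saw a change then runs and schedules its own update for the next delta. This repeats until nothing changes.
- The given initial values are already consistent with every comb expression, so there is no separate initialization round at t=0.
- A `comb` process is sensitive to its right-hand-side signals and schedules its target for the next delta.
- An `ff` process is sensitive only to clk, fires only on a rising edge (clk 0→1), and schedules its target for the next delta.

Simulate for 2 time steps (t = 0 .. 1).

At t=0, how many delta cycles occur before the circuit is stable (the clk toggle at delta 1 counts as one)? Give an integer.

8

[bits: clk,w0,w1,w2,w6,w7,w4,w3,w5]
t=0: Δ0=010100111 Δ1=110100111 Δ2=110100101 Δ3=101010100 Δ4=100011001 Δ5=100001100 Δ6=100010000 Δ7=100001000 Δ8=100000000 | 8Δ
t=1: Δ0=100000000 Δ1=000000000 | 1Δ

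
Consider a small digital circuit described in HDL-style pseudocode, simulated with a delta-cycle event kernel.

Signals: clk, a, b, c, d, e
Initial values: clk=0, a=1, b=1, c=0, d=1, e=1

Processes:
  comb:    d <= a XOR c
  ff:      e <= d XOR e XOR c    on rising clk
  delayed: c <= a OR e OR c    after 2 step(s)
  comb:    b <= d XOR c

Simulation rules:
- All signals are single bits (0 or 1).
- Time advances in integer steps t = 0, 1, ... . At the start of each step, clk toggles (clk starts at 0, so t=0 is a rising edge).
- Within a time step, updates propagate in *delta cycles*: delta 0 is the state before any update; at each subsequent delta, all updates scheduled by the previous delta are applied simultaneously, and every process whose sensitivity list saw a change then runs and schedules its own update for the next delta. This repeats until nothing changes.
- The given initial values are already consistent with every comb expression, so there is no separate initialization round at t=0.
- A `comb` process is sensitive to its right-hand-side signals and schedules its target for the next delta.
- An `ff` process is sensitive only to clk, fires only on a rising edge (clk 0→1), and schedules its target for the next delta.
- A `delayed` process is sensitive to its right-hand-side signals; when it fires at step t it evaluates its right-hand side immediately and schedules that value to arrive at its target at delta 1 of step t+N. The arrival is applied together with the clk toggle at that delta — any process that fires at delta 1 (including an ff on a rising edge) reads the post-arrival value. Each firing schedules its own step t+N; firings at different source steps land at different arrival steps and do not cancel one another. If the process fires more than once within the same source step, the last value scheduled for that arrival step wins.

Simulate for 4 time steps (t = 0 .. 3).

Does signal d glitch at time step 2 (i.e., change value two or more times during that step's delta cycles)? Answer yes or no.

no

t=0 Δ0: d=1 clk=0 c=0 e=1 a=1 b=1
  Δ1: clk:0→1
  Δ2: e:1→0
  (2Δ to stable)
t=1 Δ0: d=1 clk=1 c=0 e=0 a=1 b=1
  Δ1: clk:1→0
  (1Δ to stable)
t=2 Δ0: d=1 clk=0 c=0 e=0 a=1 b=1
  Δ1: clk:0→1, c:0→1
  Δ2: d:1→0, b:1→0
  Δ3: b:0→1
  (3Δ to stable)
t=3 Δ0: d=0 clk=1 c=1 e=0 a=1 b=1
  Δ1: clk:1→0
  (1Δ to stable)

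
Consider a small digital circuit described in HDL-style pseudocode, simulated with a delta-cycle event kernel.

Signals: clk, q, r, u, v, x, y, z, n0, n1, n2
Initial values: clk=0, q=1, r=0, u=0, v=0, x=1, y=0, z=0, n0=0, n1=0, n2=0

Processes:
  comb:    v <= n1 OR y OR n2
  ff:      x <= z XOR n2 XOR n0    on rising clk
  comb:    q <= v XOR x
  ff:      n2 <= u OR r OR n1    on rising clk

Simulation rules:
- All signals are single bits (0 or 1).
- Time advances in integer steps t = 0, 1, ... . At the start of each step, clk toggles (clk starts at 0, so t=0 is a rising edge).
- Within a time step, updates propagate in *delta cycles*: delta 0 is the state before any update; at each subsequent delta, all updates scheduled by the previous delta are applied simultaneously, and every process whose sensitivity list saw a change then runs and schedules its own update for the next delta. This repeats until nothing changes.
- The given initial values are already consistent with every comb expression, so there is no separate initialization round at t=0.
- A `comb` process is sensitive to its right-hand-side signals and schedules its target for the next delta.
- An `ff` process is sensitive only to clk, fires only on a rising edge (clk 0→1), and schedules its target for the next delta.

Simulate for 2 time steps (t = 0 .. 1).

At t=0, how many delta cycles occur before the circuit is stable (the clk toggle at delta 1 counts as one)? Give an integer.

3

t0.Δ0 clk=0 z=0 n1=0 x=1 n0=0 q=1 r=0 y=0 v=0 u=0 n2=0
t0.Δ1 clk=1 z=0 n1=0 x=1 n0=0 q=1 r=0 y=0 v=0 u=0 n2=0
t0.Δ2 clk=1 z=0 n1=0 x=0 n0=0 q=1 r=0 y=0 v=0 u=0 n2=0
t0.Δ3 clk=1 z=0 n1=0 x=0 n0=0 q=0 r=0 y=0 v=0 u=0 n2=0
t1.Δ0 clk=1 z=0 n1=0 x=0 n0=0 q=0 r=0 y=0 v=0 u=0 n2=0
t1.Δ1 clk=0 z=0 n1=0 x=0 n0=0 q=0 r=0 y=0 v=0 u=0 n2=0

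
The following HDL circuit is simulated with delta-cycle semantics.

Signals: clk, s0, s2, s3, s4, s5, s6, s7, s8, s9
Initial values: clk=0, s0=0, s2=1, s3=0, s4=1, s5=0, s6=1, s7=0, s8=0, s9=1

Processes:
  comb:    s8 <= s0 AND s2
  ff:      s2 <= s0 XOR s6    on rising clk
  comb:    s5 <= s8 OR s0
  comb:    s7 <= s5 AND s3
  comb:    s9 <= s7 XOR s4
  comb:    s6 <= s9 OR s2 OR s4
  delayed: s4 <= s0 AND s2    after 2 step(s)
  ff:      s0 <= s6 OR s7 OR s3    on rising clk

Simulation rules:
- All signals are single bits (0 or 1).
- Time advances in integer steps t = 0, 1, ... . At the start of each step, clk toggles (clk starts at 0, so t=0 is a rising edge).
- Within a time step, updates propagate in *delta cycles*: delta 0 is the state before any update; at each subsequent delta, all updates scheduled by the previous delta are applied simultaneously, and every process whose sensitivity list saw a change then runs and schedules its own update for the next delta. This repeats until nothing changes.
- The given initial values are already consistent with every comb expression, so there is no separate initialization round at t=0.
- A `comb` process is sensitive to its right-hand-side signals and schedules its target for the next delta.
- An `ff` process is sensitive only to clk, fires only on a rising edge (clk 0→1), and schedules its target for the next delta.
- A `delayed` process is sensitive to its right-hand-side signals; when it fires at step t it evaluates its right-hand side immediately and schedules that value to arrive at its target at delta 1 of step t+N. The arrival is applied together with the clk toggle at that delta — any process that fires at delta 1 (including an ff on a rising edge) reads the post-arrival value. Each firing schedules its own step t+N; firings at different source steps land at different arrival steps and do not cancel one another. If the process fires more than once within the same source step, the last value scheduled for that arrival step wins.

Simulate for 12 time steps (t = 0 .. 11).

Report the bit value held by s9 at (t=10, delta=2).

1

t=0 Δ0: s6=1 s5=0 s4=1 s2=1 s3=0 s9=1 s0=0 clk=0 s7=0 s8=0
  Δ1: clk:0→1
  Δ2: s0:0→1
  Δ3: s5:0→1, s8:0→1
  (3Δ to stable)
t=1 Δ0: s6=1 s5=1 s4=1 s2=1 s3=0 s9=1 s0=1 clk=1 s7=0 s8=1
  Δ1: clk:1→0
  (1Δ to stable)
t=2 Δ0: s6=1 s5=1 s4=1 s2=1 s3=0 s9=1 s0=1 clk=0 s7=0 s8=1
  Δ1: clk:0→1
  Δ2: s2:1→0
  Δ3: s8:1→0
  (3Δ to stable)
t=3 Δ0: s6=1 s5=1 s4=1 s2=0 s3=0 s9=1 s0=1 clk=1 s7=0 s8=0
  Δ1: clk:1→0
  (1Δ to stable)
t=4 Δ0: s6=1 s5=1 s4=1 s2=0 s3=0 s9=1 s0=1 clk=0 s7=0 s8=0
  Δ1: s4:1→0, clk:0→1
  Δ2: s9:1→0
  Δ3: s6:1→0
  (3Δ to stable)
t=5 Δ0: s6=0 s5=1 s4=0 s2=0 s3=0 s9=0 s0=1 clk=1 s7=0 s8=0
  Δ1: clk:1→0
  (1Δ to stable)
t=6 Δ0: s6=0 s5=1 s4=0 s2=0 s3=0 s9=0 s0=1 clk=0 s7=0 s8=0
  Δ1: clk:0→1
  Δ2: s2:0→1, s0:1→0
  Δ3: s6:0→1, s5:1→0
  (3Δ to stable)
t=7 Δ0: s6=1 s5=0 s4=0 s2=1 s3=0 s9=0 s0=0 clk=1 s7=0 s8=0
  Δ1: clk:1→0
  (1Δ to stable)
t=8 Δ0: s6=1 s5=0 s4=0 s2=1 s3=0 s9=0 s0=0 clk=0 s7=0 s8=0
  Δ1: clk:0→1
  Δ2: s0:0→1
  Δ3: s5:0→1, s8:0→1
  (3Δ to stable)
t=9 Δ0: s6=1 s5=1 s4=0 s2=1 s3=0 s9=0 s0=1 clk=1 s7=0 s8=1
  Δ1: clk:1→0
  (1Δ to stable)
t=10 Δ0: s6=1 s5=1 s4=0 s2=1 s3=0 s9=0 s0=1 clk=0 s7=0 s8=1
  Δ1: s4:0→1, clk:0→1
  Δ2: s2:1→0, s9:0→1
  Δ3: s8:1→0
  (3Δ to stable)
t=11 Δ0: s6=1 s5=1 s4=1 s2=0 s3=0 s9=1 s0=1 clk=1 s7=0 s8=0
  Δ1: clk:1→0
  (1Δ to stable)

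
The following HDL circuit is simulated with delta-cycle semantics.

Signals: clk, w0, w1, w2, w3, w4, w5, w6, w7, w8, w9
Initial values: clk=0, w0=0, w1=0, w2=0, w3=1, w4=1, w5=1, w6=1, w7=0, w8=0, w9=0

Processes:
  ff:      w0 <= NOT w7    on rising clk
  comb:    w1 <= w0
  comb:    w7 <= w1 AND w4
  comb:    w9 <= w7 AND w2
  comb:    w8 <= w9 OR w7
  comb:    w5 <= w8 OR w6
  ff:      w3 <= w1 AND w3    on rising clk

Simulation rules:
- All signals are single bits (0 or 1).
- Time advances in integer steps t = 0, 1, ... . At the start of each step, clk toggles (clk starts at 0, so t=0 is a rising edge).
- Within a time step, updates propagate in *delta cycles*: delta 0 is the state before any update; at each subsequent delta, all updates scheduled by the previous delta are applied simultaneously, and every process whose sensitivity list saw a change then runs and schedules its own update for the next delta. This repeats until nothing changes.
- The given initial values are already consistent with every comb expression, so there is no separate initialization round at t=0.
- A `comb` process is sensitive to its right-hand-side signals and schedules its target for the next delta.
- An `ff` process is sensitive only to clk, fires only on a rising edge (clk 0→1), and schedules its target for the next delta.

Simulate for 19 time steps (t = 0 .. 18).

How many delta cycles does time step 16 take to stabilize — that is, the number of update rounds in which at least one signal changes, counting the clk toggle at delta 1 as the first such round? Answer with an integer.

5

[bits: w8,w1,w0,w3,w7,clk,w5,w4,w9,w6,w2]
t=0: Δ0=00010011010 Δ1=00010111010 Δ2=00100111010 Δ3=01100111010 Δ4=01101111010 Δ5=11101111010 | 5Δ
t=1: Δ0=11101111010 Δ1=11101011010 | 1Δ
t=2: Δ0=11101011010 Δ1=11101111010 Δ2=11001111010 Δ3=10001111010 Δ4=10000111010 Δ5=00000111010 | 5Δ
t=3: Δ0=00000111010 Δ1=00000011010 | 1Δ
t=4: Δ0=00000011010 Δ1=00000111010 Δ2=00100111010 Δ3=01100111010 Δ4=01101111010 Δ5=11101111010 | 5Δ
t=5: Δ0=11101111010 Δ1=11101011010 | 1Δ
t=6: Δ0=11101011010 Δ1=11101111010 Δ2=11001111010 Δ3=10001111010 Δ4=10000111010 Δ5=00000111010 | 5Δ
t=7: Δ0=00000111010 Δ1=00000011010 | 1Δ
t=8: Δ0=00000011010 Δ1=00000111010 Δ2=00100111010 Δ3=01100111010 Δ4=01101111010 Δ5=11101111010 | 5Δ
t=9: Δ0=11101111010 Δ1=11101011010 | 1Δ
t=10: Δ0=11101011010 Δ1=11101111010 Δ2=11001111010 Δ3=10001111010 Δ4=10000111010 Δ5=00000111010 | 5Δ
t=11: Δ0=00000111010 Δ1=00000011010 | 1Δ
t=12: Δ0=00000011010 Δ1=00000111010 Δ2=00100111010 Δ3=01100111010 Δ4=01101111010 Δ5=11101111010 | 5Δ
t=13: Δ0=11101111010 Δ1=11101011010 | 1Δ
t=14: Δ0=11101011010 Δ1=11101111010 Δ2=11001111010 Δ3=10001111010 Δ4=10000111010 Δ5=00000111010 | 5Δ
t=15: Δ0=00000111010 Δ1=00000011010 | 1Δ
t=16: Δ0=00000011010 Δ1=00000111010 Δ2=00100111010 Δ3=01100111010 Δ4=01101111010 Δ5=11101111010 | 5Δ
t=17: Δ0=11101111010 Δ1=11101011010 | 1Δ
t=18: Δ0=11101011010 Δ1=11101111010 Δ2=11001111010 Δ3=10001111010 Δ4=10000111010 Δ5=00000111010 | 5Δ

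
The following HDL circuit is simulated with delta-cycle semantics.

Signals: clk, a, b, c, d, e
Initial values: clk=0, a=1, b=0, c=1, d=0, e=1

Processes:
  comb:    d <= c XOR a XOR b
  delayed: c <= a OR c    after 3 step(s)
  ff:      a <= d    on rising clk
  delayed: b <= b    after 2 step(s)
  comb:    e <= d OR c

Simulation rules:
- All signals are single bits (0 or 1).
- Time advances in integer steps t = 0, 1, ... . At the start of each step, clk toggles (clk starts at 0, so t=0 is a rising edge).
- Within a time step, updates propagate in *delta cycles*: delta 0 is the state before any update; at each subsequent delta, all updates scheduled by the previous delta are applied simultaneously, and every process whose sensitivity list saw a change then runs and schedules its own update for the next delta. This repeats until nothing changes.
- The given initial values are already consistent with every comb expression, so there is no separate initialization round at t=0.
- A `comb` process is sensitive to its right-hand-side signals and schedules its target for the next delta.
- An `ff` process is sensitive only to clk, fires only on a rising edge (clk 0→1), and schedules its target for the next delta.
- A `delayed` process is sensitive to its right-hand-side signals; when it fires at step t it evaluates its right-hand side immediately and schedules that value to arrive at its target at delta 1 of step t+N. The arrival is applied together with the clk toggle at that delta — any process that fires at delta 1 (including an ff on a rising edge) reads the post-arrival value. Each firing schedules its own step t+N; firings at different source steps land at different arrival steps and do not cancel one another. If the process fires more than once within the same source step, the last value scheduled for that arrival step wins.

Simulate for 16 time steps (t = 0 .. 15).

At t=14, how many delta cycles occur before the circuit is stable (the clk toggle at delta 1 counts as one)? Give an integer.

[bits: e,c,a,b,clk,d]
t=0: Δ0=111000 Δ1=111010 Δ2=110010 Δ3=110011 | 3Δ
t=1: Δ0=110011 Δ1=110001 | 1Δ
t=2: Δ0=110001 Δ1=110011 Δ2=111011 Δ3=111010 | 3Δ
t=3: Δ0=111010 Δ1=111000 | 1Δ
t=4: Δ0=111000 Δ1=111010 Δ2=110010 Δ3=110011 | 3Δ
t=5: Δ0=110011 Δ1=110001 | 1Δ
t=6: Δ0=110001 Δ1=110011 Δ2=111011 Δ3=111010 | 3Δ
t=7: Δ0=111010 Δ1=111000 | 1Δ
t=8: Δ0=111000 Δ1=111010 Δ2=110010 Δ3=110011 | 3Δ
t=9: Δ0=110011 Δ1=110001 | 1Δ
t=10: Δ0=110001 Δ1=110011 Δ2=111011 Δ3=111010 | 3Δ
t=11: Δ0=111010 Δ1=111000 | 1Δ
t=12: Δ0=111000 Δ1=111010 Δ2=110010 Δ3=110011 | 3Δ
t=13: Δ0=110011 Δ1=110001 | 1Δ
t=14: Δ0=110001 Δ1=110011 Δ2=111011 Δ3=111010 | 3Δ
t=15: Δ0=111010 Δ1=111000 | 1Δ

3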